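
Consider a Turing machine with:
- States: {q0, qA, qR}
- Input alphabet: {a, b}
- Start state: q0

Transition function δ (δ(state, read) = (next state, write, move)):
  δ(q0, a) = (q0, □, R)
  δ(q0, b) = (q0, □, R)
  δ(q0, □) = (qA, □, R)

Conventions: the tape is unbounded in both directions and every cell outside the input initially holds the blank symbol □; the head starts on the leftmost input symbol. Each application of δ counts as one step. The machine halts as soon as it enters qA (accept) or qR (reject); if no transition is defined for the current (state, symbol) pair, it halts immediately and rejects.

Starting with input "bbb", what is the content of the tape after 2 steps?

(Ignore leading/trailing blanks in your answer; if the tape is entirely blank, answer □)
Step 0: [q0]bbb (head at position 0)
Step 1: δ(q0, b) = (q0, □, R)  ⊢  □[q0]bb (head at position 1)
Step 2: δ(q0, b) = (q0, □, R)  ⊢  □□[q0]b (head at position 2)
Tape after 2 steps (ignoring surrounding blanks): b

Final answer: Tape: b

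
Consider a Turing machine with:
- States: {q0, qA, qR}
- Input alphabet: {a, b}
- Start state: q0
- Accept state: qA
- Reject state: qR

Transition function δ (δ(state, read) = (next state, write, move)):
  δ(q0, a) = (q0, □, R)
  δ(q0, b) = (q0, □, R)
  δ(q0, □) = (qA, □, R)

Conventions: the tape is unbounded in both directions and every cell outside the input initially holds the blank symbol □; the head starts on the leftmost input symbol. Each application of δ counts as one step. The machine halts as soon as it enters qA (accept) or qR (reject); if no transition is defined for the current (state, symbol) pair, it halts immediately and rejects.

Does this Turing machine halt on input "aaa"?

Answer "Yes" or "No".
Step 0: [q0]aaa (head at position 0)
Step 1: δ(q0, a) = (q0, □, R)  ⊢  □[q0]aa (head at position 1)
Step 2: δ(q0, a) = (q0, □, R)  ⊢  □□[q0]a (head at position 2)
Step 3: δ(q0, a) = (q0, □, R)  ⊢  □□□[q0]□ (head at position 3)
Step 4: δ(q0, □) = (qA, □, R)  ⊢  □□□□[qA]□ (head at position 4)
The machine is in qA, so it halts and accepts.
It halts after 4 steps.

Final answer: Yes - halts after 4 steps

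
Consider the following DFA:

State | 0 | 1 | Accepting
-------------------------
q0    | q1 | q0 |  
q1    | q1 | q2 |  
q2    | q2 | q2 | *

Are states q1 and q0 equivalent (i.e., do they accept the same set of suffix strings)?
Try the suffix "1".
From q1: q1 → q2 — accepting.
From q0: q0 → q0 — not accepting.
The two states disagree on this suffix, so they are not equivalent.

Final answer: No. Distinguishing string: "1" - accepted from q1 but not from q0.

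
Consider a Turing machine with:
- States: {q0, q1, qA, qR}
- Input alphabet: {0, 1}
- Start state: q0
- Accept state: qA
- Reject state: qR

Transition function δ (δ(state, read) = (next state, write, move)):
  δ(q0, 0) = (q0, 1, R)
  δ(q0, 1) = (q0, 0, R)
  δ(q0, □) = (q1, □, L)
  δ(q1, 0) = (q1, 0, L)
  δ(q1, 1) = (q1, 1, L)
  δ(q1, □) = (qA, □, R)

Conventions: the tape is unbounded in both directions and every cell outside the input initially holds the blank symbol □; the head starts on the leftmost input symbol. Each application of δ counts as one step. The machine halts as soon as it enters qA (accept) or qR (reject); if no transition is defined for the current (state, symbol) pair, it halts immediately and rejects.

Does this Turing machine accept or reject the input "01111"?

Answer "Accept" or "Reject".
Step 0: [q0]01111 (head at position 0)
Step 1: δ(q0, 0) = (q0, 1, R)  ⊢  1[q0]1111 (head at position 1)
Step 2: δ(q0, 1) = (q0, 0, R)  ⊢  10[q0]111 (head at position 2)
Step 3: δ(q0, 1) = (q0, 0, R)  ⊢  100[q0]11 (head at position 3)
Step 4: δ(q0, 1) = (q0, 0, R)  ⊢  1000[q0]1 (head at position 4)
Step 5: δ(q0, 1) = (q0, 0, R)  ⊢  10000[q0]□ (head at position 5)
Step 6: δ(q0, □) = (q1, □, L)  ⊢  1000[q1]0□ (head at position 4)
Step 7: δ(q1, 0) = (q1, 0, L)  ⊢  100[q1]00□ (head at position 3)
Step 8: δ(q1, 0) = (q1, 0, L)  ⊢  10[q1]000□ (head at position 2)
Step 9: δ(q1, 0) = (q1, 0, L)  ⊢  1[q1]0000□ (head at position 1)
Step 10: δ(q1, 0) = (q1, 0, L)  ⊢  [q1]10000□ (head at position 0)
Step 11: δ(q1, 1) = (q1, 1, L)  ⊢  [q1]□10000□ (head at position -1)
Step 12: δ(q1, □) = (qA, □, R)  ⊢  □[qA]10000□ (head at position 0)
The machine is in qA, so it halts and accepts.

Final answer: Accept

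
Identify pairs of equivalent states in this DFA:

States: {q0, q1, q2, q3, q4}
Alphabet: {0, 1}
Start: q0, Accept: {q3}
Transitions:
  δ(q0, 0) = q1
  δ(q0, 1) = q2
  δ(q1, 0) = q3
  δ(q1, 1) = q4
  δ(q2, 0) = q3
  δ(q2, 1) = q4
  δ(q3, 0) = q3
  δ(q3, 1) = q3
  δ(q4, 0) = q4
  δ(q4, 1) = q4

Using the table-filling algorithm:
Round 0 – mark pairs where exactly one state is accepting: (q0,q3), (q1,q3), (q2,q3), (q3,q4)
Round 1 – newly marked: (q0,q1) [on 0: q1 vs q3, already marked]; (q0,q2) [on 0: q1 vs q3, already marked]; (q1,q4) [on 0: q3 vs q4, already marked]; (q2,q4) [on 0: q3 vs q4, already marked]
Round 2 – newly marked: (q0,q4) [on 0: q1 vs q4, already marked]
No further pairs can be marked.
(q1, q2) unmarked: δ(q1,0)=q3, δ(q2,0)=q3; δ(q1,1)=q4, δ(q2,1)=q4 → equivalent
Equivalent pairs: (q1, q2)

Final answer: Equivalent pairs: (q1, q2)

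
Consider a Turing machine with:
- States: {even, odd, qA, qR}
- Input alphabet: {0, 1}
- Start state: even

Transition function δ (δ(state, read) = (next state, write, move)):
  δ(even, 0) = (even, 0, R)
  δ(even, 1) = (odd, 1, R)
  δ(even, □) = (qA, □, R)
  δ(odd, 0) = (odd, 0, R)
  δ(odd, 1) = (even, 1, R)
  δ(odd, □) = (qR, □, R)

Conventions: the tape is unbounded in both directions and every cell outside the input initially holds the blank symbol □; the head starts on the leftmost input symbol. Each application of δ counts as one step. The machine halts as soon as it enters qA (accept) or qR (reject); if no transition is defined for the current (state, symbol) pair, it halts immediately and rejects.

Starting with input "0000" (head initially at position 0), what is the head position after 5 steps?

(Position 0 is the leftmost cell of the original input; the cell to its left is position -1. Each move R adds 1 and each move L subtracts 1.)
Step 0: [even]0000 (head at position 0)
Step 1: δ(even, 0) = (even, 0, R)  ⊢  0[even]000 (head at position 1)
Step 2: δ(even, 0) = (even, 0, R)  ⊢  00[even]00 (head at position 2)
Step 3: δ(even, 0) = (even, 0, R)  ⊢  000[even]0 (head at position 3)
Step 4: δ(even, 0) = (even, 0, R)  ⊢  0000[even]□ (head at position 4)
Step 5: δ(even, □) = (qA, □, R)  ⊢  0000□[qA]□ (head at position 5)
Head position after 5 steps: 5

Final answer: Position 5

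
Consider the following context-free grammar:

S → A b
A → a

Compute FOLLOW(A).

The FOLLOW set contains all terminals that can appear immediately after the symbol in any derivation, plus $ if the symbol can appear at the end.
A occurs only in S → A b, where it is immediately followed by the terminal b. So FOLLOW(A) = {b}.

Final answer: {b}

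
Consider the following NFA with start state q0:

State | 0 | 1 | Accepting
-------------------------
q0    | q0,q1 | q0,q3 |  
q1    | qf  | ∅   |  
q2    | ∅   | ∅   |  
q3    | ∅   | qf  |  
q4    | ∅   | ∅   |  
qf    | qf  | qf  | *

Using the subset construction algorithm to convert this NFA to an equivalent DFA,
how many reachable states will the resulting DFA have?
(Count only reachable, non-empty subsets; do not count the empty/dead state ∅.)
Start subset: {q0}
{q0}: on 0 → {q0, q1}, on 1 → {q0, q3}
{q0, q1}: on 0 → {q0, q1, qf}, on 1 → {q0, q3}
{q0, q3}: on 0 → {q0, q1}, on 1 → {q0, q3, qf}
{q0, q1, qf}: on 0 → {q0, q1, qf}, on 1 → {q0, q3, qf}
{q0, q3, qf}: on 0 → {q0, q1, qf}, on 1 → {q0, q3, qf}
Reachable non-empty subsets: {q0}, {q0, q1}, {q0, q3}, {q0, q1, qf}, {q0, q3, qf} — 5 in total.

Final answer: 5 states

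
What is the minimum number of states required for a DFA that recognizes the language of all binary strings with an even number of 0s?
Language: binary strings with an even number of 0s
Lower bound (Myhill–Nerode): the prefixes ε, 0 are pairwise distinguishable:
  ε vs 0: suffix ε distinguishes them (ε has zero 0s (accepted), 0 has one 0 (rejected))
So any DFA needs at least 2 states.
Upper bound: a DFA with 2 states exists (one state per class above).
Minimum states: 2

Final answer: 2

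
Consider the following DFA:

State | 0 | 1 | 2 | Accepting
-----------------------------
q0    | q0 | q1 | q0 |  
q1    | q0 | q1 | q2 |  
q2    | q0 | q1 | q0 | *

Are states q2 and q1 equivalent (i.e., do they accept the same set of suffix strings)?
Try the suffix ε (the empty string).
From q2: q2 — accepting.
From q1: q1 — not accepting.
The two states disagree on this suffix, so they are not equivalent.

Final answer: No. Distinguishing string: ε (the empty string) - accepted from q2 but not from q1.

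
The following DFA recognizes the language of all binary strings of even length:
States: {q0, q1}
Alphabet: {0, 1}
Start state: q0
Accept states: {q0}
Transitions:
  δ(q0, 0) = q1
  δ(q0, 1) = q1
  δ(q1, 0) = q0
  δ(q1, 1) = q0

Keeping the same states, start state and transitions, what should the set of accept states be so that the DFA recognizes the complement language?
The DFA is complete (every state has a transition on every symbol), so the complement
is recognized by the same DFA with accepting and non-accepting states swapped.
Original accept states: {q0}
Complement accept states = All states - Original accept states
= {q0, q1} - {q0}
= {q1}
Complement language: strings of ODD length

Final answer: {q1}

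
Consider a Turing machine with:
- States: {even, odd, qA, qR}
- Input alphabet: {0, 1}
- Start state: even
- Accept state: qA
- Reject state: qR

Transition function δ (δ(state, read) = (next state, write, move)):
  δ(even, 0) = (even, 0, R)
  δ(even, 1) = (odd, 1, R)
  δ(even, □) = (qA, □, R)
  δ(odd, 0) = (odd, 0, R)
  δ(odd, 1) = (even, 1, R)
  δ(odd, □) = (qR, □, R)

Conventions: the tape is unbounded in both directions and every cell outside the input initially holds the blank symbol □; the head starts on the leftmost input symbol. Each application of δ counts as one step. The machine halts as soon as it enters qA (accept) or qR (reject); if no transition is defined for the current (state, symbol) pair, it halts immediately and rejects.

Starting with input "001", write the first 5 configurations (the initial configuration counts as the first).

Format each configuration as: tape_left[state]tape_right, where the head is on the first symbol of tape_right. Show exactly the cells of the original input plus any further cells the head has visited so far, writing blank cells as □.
Step 0: [even]001 (head at position 0)
Step 1: δ(even, 0) = (even, 0, R)  ⊢  0[even]01 (head at position 1)
Step 2: δ(even, 0) = (even, 0, R)  ⊢  00[even]1 (head at position 2)
Step 3: δ(even, 1) = (odd, 1, R)  ⊢  001[odd]□ (head at position 3)
Step 4: δ(odd, □) = (qR, □, R)  ⊢  001□[qR]□ (head at position 4)

Final answer: [even]001 ⊢ 0[even]01 ⊢ 00[even]1 ⊢ 001[odd]□ ⊢ 001□[qR]□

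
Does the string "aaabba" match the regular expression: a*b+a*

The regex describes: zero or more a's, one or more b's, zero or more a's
Yes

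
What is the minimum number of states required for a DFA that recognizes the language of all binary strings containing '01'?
Language: binary strings containing '01'
Lower bound (Myhill–Nerode): the prefixes ε, 0, 01 are pairwise distinguishable:
  ε vs 01: suffix ε distinguishes them (ε is rejected, 01 is accepted)
  0 vs 01: suffix ε distinguishes them (0 is rejected, 01 is accepted)
  ε vs 0: suffix 1 distinguishes them (ε·1 = 1 is rejected, 0·1 = 01 is accepted)
So any DFA needs at least 3 states.
Upper bound: a DFA with 3 states exists (one state per class above: 'no progress', 'last symbol 0', and 'seen 01' (accepting sink)).
Minimum states: 3

Final answer: 3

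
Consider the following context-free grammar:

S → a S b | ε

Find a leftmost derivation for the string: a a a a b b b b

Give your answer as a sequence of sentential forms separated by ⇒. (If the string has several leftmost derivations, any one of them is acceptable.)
Start with S.
Step 1: the leftmost non-terminal is S; apply S → a S b:  a S b
Step 2: the leftmost non-terminal is S; apply S → a S b:  a a S b b
Step 3: the leftmost non-terminal is S; apply S → a S b:  a a a S b b b
Step 4: the leftmost non-terminal is S; apply S → a S b:  a a a a S b b b b
Step 5: the leftmost non-terminal is S; apply S → ε:  a a a a b b b b

Final answer: S ⇒ a S b ⇒ a a S b b ⇒ a a a S b b b ⇒ a a a a S b b b b ⇒ a a a a b b b b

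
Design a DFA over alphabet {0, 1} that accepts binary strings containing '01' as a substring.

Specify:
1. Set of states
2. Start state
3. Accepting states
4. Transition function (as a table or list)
One valid DFA (any DFA recognizing the same language is acceptable):
States: {q0, q1, q2}
Start: q0
Accepting: {q2}
Transitions (accepting states marked with *):
State | 0 | 1 | Accepting
-------------------------
q0    | q1 | q0 |  
q1    | q1 | q2 |  
q2    | q2 | q2 | *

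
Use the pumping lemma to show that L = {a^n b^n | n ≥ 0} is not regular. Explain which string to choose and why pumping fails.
Language: L = {a^n b^n | n ≥ 0} (equal numbers of a's followed by b's)
Step 1: Assume for contradiction that L is regular, with pumping length p.
Step 2: Choose s = a^p b^p. Then s ∈ L (it has p a's followed by p b's) and |s| ≥ p.
Step 3: Consider any decomposition s = xyz with |xy| ≤ p and |y| > 0. Since |xy| ≤ p and the first p symbols of s are all a's, y = a^k for some k with 1 ≤ k ≤ p.
Step 4: Pumping up (i = 2): xy²z = a^(p+k) b^p, which has more a's than b's, so xy²z ∉ L.
This contradicts the pumping lemma, so L is not regular.

Final answer: Choose s = a^p b^p. Since |xy| ≤ p, y = a^k with k ≥ 1. Then xy²z = a^(p+k) b^p ∉ L.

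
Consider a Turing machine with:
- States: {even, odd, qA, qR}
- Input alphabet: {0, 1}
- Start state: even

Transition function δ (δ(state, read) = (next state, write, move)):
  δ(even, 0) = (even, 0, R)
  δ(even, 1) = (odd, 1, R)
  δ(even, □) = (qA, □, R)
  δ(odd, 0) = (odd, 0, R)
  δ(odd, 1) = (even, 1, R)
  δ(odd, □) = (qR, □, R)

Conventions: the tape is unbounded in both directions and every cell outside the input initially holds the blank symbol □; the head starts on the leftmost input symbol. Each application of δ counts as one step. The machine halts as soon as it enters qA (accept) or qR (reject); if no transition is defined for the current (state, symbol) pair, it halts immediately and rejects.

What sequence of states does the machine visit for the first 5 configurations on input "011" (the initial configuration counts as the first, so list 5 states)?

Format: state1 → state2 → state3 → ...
Step 0: [even]011 (head at position 0)
Step 1: δ(even, 0) = (even, 0, R)  ⊢  0[even]11 (head at position 1)
Step 2: δ(even, 1) = (odd, 1, R)  ⊢  01[odd]1 (head at position 2)
Step 3: δ(odd, 1) = (even, 1, R)  ⊢  011[even]□ (head at position 3)
Step 4: δ(even, □) = (qA, □, R)  ⊢  011□[qA]□ (head at position 4)
Reading off the states of these 5 configurations: even → even → odd → even → qA

Final answer: even → even → odd → even → qA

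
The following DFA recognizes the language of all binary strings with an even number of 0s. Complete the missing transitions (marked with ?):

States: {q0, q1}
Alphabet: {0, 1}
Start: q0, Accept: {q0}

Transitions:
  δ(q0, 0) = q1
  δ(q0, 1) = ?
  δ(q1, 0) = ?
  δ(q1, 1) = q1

What each state remembers (consistent with the given transitions and accept states):
  q0: an even number of 0s has been read so far
  q1: an odd number of 0s has been read so far
Filling in the missing entries:
  δ(q0, 1): in q0 (an even number of 0s has been read so far), after reading 1 we have: an even number of 0s has been read so far → q0
  δ(q1, 0): in q1 (an odd number of 0s has been read so far), after reading 0 we have: an even number of 0s has been read so far → q0

Final answer: δ(q0, 1) = q0; δ(q1, 0) = q0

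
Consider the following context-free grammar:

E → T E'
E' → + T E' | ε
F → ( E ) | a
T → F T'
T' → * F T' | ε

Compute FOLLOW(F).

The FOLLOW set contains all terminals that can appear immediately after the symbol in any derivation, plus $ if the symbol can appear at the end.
Useful FIRST sets: FIRST(E') = {+, ε}, FIRST(T') = {*, ε} (both E' and T' are nullable).
FOLLOW(E): E is the start symbol → $; E appears in F → ( E ) followed by ')' → FOLLOW(E) = {), $}.
FOLLOW(E'): E' appears at the right end of E → T E' and of E' → + T E', so FOLLOW(E') ⊇ FOLLOW(E) (the second occurrence adds nothing new). FOLLOW(E') = {), $}.
FOLLOW(T): in E → T E' and E' → + T E', T is followed by E': add FIRST(E') minus ε = {+}; since E' is nullable, also add FOLLOW(E) and FOLLOW(E') = {), $}. FOLLOW(T) = {+, ), $}.
FOLLOW(T'): T' appears at the right end of T → F T' and of T' → * F T', so FOLLOW(T') = FOLLOW(T) = {+, ), $}.
FOLLOW(F): in T → F T' and T' → * F T', F is followed by T': add FIRST(T') minus ε = {*}; since T' is nullable, also add FOLLOW(T) and FOLLOW(T') = {+, ), $}. FOLLOW(F) = {*, +, ), $}.

Final answer: {$, ), *, +}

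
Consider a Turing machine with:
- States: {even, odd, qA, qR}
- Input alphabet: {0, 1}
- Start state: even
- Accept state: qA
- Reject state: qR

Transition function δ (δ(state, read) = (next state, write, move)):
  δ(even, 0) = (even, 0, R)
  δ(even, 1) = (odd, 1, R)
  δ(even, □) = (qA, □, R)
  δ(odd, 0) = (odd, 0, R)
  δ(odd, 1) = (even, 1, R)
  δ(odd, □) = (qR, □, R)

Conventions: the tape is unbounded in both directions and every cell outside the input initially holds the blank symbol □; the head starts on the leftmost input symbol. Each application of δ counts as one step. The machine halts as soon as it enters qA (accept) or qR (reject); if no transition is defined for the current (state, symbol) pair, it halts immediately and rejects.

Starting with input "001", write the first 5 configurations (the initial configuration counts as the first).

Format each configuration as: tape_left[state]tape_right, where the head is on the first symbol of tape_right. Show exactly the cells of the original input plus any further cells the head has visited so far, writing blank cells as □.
Step 0: [even]001 (head at position 0)
Step 1: δ(even, 0) = (even, 0, R)  ⊢  0[even]01 (head at position 1)
Step 2: δ(even, 0) = (even, 0, R)  ⊢  00[even]1 (head at position 2)
Step 3: δ(even, 1) = (odd, 1, R)  ⊢  001[odd]□ (head at position 3)
Step 4: δ(odd, □) = (qR, □, R)  ⊢  001□[qR]□ (head at position 4)

Final answer: [even]001 ⊢ 0[even]01 ⊢ 00[even]1 ⊢ 001[odd]□ ⊢ 001□[qR]□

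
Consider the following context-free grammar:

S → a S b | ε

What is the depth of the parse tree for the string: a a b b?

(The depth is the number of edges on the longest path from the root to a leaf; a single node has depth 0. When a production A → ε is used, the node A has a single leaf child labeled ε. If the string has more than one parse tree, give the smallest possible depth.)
The only parse tree applies S → a S b 2 times (once per matching a…b pair) and then S → ε.
The S nodes sit at depths 0, 1, …, 2; the innermost S (depth 2) has the single child ε at depth 3.
The terminal leaves a, b are at depths 1..2, so the longest root-to-leaf path is S → S → … → S → ε with 3 edges.
Depth = 3.

Final answer: 3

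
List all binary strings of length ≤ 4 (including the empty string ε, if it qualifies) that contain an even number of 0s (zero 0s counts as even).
Checking every binary string of length 0 to 4:
  Length 0: accepted: ε | rejected: (none)
  Length 1: accepted: 1 | rejected: 0
  Length 2: accepted: 00, 11 | rejected: 01, 10
  Length 3: accepted: 001, 010, 100, 111 | rejected: 000, 011, 101, 110
  Length 4: accepted: 0000, 0011, 0101, 0110, 1001, 1010, 1100, 1111 | rejected: 0001, 0010, 0100, 0111, 1000, 1011, 1101, 1110
Total: 16 string(s).

Final answer: ε, 1, 00, 11, 001, 010, 100, 111, 0000, 0011, 0101, 0110, 1001, 1010, 1100, 1111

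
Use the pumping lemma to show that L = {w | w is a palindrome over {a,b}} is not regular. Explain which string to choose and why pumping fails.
Language: L = {w | w is a palindrome over {a,b}} (strings that read the same forwards and backwards)
Step 1: Assume for contradiction that L is regular, with pumping length p.
Step 2: Choose s = a^p b a^p. Then s ∈ L (it reads the same forwards and backwards) and |s| ≥ p.
Step 3: Consider any decomposition s = xyz with |xy| ≤ p and |y| > 0. Since |xy| ≤ p and the first p symbols of s are all a's, y = a^k for some k with 1 ≤ k ≤ p.
Step 4: Pumping up (i = 2): xy²z = a^(p+k) b a^p. Its reverse is a^p b a^(p+k) ≠ a^(p+k) b a^p (the single b is no longer in the middle), so xy²z is not a palindrome and xy²z ∉ L.
This contradicts the pumping lemma, so L is not regular.

Final answer: Choose s = a^p b a^p. Since |xy| ≤ p, y = a^k with k ≥ 1. Then xy²z = a^(p+k) b a^p is not a palindrome, so ∉ L.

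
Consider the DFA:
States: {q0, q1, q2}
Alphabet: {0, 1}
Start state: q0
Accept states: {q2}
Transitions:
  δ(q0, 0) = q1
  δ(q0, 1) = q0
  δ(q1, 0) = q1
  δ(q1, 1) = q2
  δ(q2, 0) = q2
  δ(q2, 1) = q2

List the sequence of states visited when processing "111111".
Starting at q0
Read '1': q0 -> q0
Read '1': q0 -> q0
Read '1': q0 -> q0
Read '1': q0 -> q0
Read '1': q0 -> q0
Read '1': q0 -> q0

Final answer: q0 -> q0 -> q0 -> q0 -> q0 -> q0 -> q0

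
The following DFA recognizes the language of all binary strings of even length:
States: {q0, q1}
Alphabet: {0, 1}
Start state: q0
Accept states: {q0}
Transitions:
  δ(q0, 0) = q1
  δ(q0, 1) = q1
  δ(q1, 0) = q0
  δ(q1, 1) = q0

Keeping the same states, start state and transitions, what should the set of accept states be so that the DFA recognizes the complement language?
The DFA is complete (every state has a transition on every symbol), so the complement
is recognized by the same DFA with accepting and non-accepting states swapped.
Original accept states: {q0}
Complement accept states = All states - Original accept states
= {q0, q1} - {q0}
= {q1}
Complement language: strings of ODD length

Final answer: {q1}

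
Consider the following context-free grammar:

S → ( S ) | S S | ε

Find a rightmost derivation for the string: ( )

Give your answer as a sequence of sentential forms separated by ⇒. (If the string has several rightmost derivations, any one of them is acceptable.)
Start with S.
Step 1: the rightmost non-terminal is S; apply S → ( S ):  ( S )
Step 2: the rightmost non-terminal is S; apply S → ε:  ( )

Final answer: S ⇒ ( S ) ⇒ ( )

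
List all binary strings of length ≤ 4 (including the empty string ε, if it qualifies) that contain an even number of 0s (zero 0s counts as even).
Checking every binary string of length 0 to 4:
  Length 0: accepted: ε | rejected: (none)
  Length 1: accepted: 1 | rejected: 0
  Length 2: accepted: 00, 11 | rejected: 01, 10
  Length 3: accepted: 001, 010, 100, 111 | rejected: 000, 011, 101, 110
  Length 4: accepted: 0000, 0011, 0101, 0110, 1001, 1010, 1100, 1111 | rejected: 0001, 0010, 0100, 0111, 1000, 1011, 1101, 1110
Total: 16 string(s).

Final answer: ε, 1, 00, 11, 001, 010, 100, 111, 0000, 0011, 0101, 0110, 1001, 1010, 1100, 1111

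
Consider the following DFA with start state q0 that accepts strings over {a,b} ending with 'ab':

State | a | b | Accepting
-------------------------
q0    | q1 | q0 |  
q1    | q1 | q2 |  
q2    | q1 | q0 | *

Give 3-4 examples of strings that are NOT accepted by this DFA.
Any strings that end in a non-accepting state work; for example:
"aaa": q0 → q1 → q1 → q1; q1 is not accepting → rejected
"aba": q0 → q1 → q2 → q1; q1 is not accepting → rejected
"bba": q0 → q0 → q0 → q1; q1 is not accepting → rejected
"abba": q0 → q1 → q2 → q0 → q1; q1 is not accepting → rejected

Final answer: "aaa", "aba", "bba", "abba"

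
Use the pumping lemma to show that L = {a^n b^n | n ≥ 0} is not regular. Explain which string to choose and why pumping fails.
Language: L = {a^n b^n | n ≥ 0} (equal numbers of a's followed by b's)
Step 1: Assume for contradiction that L is regular, with pumping length p.
Step 2: Choose s = a^p b^p. Then s ∈ L (it has p a's followed by p b's) and |s| ≥ p.
Step 3: Consider any decomposition s = xyz with |xy| ≤ p and |y| > 0. Since |xy| ≤ p and the first p symbols of s are all a's, y = a^k for some k with 1 ≤ k ≤ p.
Step 4: Pumping up (i = 2): xy²z = a^(p+k) b^p, which has more a's than b's, so xy²z ∉ L.
This contradicts the pumping lemma, so L is not regular.

Final answer: Choose s = a^p b^p. Since |xy| ≤ p, y = a^k with k ≥ 1. Then xy²z = a^(p+k) b^p ∉ L.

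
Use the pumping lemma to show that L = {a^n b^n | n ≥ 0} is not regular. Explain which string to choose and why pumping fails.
Language: L = {a^n b^n | n ≥ 0} (equal numbers of a's followed by b's)
Step 1: Assume for contradiction that L is regular, with pumping length p.
Step 2: Choose s = a^p b^p. Then s ∈ L (it has p a's followed by p b's) and |s| ≥ p.
Step 3: Consider any decomposition s = xyz with |xy| ≤ p and |y| > 0. Since |xy| ≤ p and the first p symbols of s are all a's, y = a^k for some k with 1 ≤ k ≤ p.
Step 4: Pumping up (i = 2): xy²z = a^(p+k) b^p, which has more a's than b's, so xy²z ∉ L.
This contradicts the pumping lemma, so L is not regular.

Final answer: Choose s = a^p b^p. Since |xy| ≤ p, y = a^k with k ≥ 1. Then xy²z = a^(p+k) b^p ∉ L.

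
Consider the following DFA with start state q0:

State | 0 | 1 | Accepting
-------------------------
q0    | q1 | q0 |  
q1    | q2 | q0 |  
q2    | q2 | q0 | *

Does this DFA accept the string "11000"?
Start in q0.
Read '1': q0 → q0
Read '1': q0 → q0
Read '0': q0 → q1
Read '0': q1 → q2
Read '0': q2 → q2
Final state q2 is accepting, so the string is accepted.

Final answer: Yes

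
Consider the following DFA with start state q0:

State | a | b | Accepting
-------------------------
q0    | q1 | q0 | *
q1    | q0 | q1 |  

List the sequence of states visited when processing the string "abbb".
q0 → q1 → q1 → q1 → q1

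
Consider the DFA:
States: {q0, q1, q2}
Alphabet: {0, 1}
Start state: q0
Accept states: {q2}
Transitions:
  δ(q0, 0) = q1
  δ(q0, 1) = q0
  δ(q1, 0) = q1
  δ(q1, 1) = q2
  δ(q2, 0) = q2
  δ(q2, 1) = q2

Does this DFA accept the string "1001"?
Processing string "1001":
  q0 --1--> q0
  q0 --0--> q1
  q1 --0--> q1
  q1 --1--> q2
Final state: q2
Accept states: {q2}
q2 is an accept state, so the string is accepted.

Final answer: Yes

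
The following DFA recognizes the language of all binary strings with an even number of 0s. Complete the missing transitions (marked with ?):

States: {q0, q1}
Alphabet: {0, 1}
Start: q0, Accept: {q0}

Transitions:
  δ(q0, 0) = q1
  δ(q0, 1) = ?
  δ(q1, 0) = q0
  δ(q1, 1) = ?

What each state remembers (consistent with the given transitions and accept states):
  q0: an even number of 0s has been read so far
  q1: an odd number of 0s has been read so far
Filling in the missing entries:
  δ(q0, 1): in q0 (an even number of 0s has been read so far), after reading 1 we have: an even number of 0s has been read so far → q0
  δ(q1, 1): in q1 (an odd number of 0s has been read so far), after reading 1 we have: an odd number of 0s has been read so far → q1

Final answer: δ(q0, 1) = q0; δ(q1, 1) = q1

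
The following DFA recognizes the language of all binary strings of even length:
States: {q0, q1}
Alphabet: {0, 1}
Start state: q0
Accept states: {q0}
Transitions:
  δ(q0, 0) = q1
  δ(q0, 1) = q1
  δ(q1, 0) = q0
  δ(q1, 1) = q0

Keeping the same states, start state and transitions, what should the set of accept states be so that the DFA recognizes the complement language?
The DFA is complete (every state has a transition on every symbol), so the complement
is recognized by the same DFA with accepting and non-accepting states swapped.
Original accept states: {q0}
Complement accept states = All states - Original accept states
= {q0, q1} - {q0}
= {q1}
Complement language: strings of ODD length

Final answer: {q1}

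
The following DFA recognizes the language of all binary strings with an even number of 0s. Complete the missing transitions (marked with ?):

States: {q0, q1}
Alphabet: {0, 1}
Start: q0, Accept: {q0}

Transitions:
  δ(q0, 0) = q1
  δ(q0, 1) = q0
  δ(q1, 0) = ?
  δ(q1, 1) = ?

What each state remembers (consistent with the given transitions and accept states):
  q0: an even number of 0s has been read so far
  q1: an odd number of 0s has been read so far
Filling in the missing entries:
  δ(q1, 0): in q1 (an odd number of 0s has been read so far), after reading 0 we have: an even number of 0s has been read so far → q0
  δ(q1, 1): in q1 (an odd number of 0s has been read so far), after reading 1 we have: an odd number of 0s has been read so far → q1

Final answer: δ(q1, 0) = q0; δ(q1, 1) = q1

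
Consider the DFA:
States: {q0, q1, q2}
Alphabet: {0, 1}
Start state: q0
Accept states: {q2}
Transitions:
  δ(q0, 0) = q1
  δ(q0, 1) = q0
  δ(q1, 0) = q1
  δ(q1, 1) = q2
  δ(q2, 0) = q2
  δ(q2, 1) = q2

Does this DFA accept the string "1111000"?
Processing string "1111000":
  q0 --1--> q0
  q0 --1--> q0
  q0 --1--> q0
  q0 --1--> q0
  q0 --0--> q1
  q1 --0--> q1
  q1 --0--> q1
Final state: q1
Accept states: {q2}
q1 is not an accept state, so the string is rejected.

Final answer: No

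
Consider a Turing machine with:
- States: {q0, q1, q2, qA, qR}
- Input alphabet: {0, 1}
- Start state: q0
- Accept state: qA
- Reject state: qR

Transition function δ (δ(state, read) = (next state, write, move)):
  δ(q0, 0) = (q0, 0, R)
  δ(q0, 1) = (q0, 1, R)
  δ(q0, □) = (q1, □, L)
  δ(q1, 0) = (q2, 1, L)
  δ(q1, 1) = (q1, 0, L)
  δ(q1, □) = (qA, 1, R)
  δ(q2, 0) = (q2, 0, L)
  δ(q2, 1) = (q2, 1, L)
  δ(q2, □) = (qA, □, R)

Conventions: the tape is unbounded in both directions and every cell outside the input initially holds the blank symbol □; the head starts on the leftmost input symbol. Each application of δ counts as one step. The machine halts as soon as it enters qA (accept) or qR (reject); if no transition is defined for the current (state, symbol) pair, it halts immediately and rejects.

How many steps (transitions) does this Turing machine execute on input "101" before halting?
Step 0: [q0]101 (head at position 0)
Step 1: δ(q0, 1) = (q0, 1, R)  ⊢  1[q0]01 (head at position 1)
Step 2: δ(q0, 0) = (q0, 0, R)  ⊢  10[q0]1 (head at position 2)
Step 3: δ(q0, 1) = (q0, 1, R)  ⊢  101[q0]□ (head at position 3)
Step 4: δ(q0, □) = (q1, □, L)  ⊢  10[q1]1□ (head at position 2)
Step 5: δ(q1, 1) = (q1, 0, L)  ⊢  1[q1]00□ (head at position 1)
Step 6: δ(q1, 0) = (q2, 1, L)  ⊢  [q2]110□ (head at position 0)
Step 7: δ(q2, 1) = (q2, 1, L)  ⊢  [q2]□110□ (head at position -1)
Step 8: δ(q2, □) = (qA, □, R)  ⊢  □[qA]110□ (head at position 0)
The machine is in qA, so it halts and accepts.
Number of transitions executed: 8.

Final answer: 8 steps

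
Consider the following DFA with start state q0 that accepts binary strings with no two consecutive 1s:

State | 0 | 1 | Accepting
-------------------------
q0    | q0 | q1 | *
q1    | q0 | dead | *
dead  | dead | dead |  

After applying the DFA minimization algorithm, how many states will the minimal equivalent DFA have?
All 3 states are reachable from q0, so none can be removed as unreachable.
Table-filling: first mark every (accepting, non-accepting) pair as distinguishable (accepting: {q0, q1}; non-accepting: {dead}).
Round 1: (q0, q1) on '1' go to q1 and dead, already distinguishable → mark.
Every pair of states is distinguishable, so the DFA is already minimal.
Equivalence classes: {q0}, {q1}, {dead} → 3 states.

Final answer: 3 states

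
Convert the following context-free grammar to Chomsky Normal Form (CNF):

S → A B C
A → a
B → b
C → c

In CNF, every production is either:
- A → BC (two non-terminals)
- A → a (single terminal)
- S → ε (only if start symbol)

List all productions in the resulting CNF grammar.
The grammar has no ε-productions or unit productions to eliminate.
A → a is already in CNF (single terminal) – keep it.
B → b is already in CNF (single terminal) – keep it.
C → c is already in CNF (single terminal) – keep it.
S → A B C has 3 symbols on the right: break it into binary productions S → A X0, X0 → B C.
Resulting CNF grammar (5 productions): A → a; B → b; C → c; S → A X0; X0 → B C

Final answer: A → a; B → b; C → c; S → A X0; X0 → B C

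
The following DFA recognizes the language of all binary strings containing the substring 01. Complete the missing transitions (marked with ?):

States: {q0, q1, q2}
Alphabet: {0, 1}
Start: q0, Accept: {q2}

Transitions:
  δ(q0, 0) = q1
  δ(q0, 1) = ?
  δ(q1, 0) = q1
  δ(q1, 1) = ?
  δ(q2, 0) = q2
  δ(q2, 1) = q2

What each state remembers (consistent with the given transitions and accept states):
  q0: 01 not seen yet and the last symbol was not 0
  q1: 01 not seen yet and the last symbol was 0
  q2: the substring 01 has already been seen
Filling in the missing entries:
  δ(q0, 1): in q0 (01 not seen yet and the last symbol was not 0), after reading 1 we have: 01 not seen yet and the last symbol was not 0 → q0
  δ(q1, 1): in q1 (01 not seen yet and the last symbol was 0), after reading 1 we have: the substring 01 has already been seen → q2

Final answer: δ(q0, 1) = q0; δ(q1, 1) = q2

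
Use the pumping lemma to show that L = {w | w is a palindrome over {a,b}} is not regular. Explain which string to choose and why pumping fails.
Language: L = {w | w is a palindrome over {a,b}} (strings that read the same forwards and backwards)
Step 1: Assume for contradiction that L is regular, with pumping length p.
Step 2: Choose s = a^p b a^p. Then s ∈ L (it reads the same forwards and backwards) and |s| ≥ p.
Step 3: Consider any decomposition s = xyz with |xy| ≤ p and |y| > 0. Since |xy| ≤ p and the first p symbols of s are all a's, y = a^k for some k with 1 ≤ k ≤ p.
Step 4: Pumping up (i = 2): xy²z = a^(p+k) b a^p. Its reverse is a^p b a^(p+k) ≠ a^(p+k) b a^p (the single b is no longer in the middle), so xy²z is not a palindrome and xy²z ∉ L.
This contradicts the pumping lemma, so L is not regular.

Final answer: Choose s = a^p b a^p. Since |xy| ≤ p, y = a^k with k ≥ 1. Then xy²z = a^(p+k) b a^p is not a palindrome, so ∉ L.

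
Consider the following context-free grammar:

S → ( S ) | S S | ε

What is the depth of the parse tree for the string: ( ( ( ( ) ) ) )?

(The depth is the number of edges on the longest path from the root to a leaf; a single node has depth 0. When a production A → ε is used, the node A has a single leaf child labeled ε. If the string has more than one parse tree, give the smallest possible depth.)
The string is 4 nested pairs. The shallowest parse tree applies S → ( S ) 4 times (one node per nested pair, each a child of the previous) and then S → ε in the middle.
S nodes at depths 0..4, ε leaf at depth 5; parentheses leaves are at depths 1..4.
(Using S → S S with an S → ε child anywhere only adds levels, so it cannot give a shallower tree.)
Depth = 5.

Final answer: 5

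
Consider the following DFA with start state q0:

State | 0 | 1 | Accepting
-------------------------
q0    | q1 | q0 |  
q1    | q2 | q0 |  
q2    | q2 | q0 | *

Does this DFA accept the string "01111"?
Start in q0.
Read '0': q0 → q1
Read '1': q1 → q0
Read '1': q0 → q0
Read '1': q0 → q0
Read '1': q0 → q0
Final state q0 is not accepting, so the string is rejected.

Final answer: No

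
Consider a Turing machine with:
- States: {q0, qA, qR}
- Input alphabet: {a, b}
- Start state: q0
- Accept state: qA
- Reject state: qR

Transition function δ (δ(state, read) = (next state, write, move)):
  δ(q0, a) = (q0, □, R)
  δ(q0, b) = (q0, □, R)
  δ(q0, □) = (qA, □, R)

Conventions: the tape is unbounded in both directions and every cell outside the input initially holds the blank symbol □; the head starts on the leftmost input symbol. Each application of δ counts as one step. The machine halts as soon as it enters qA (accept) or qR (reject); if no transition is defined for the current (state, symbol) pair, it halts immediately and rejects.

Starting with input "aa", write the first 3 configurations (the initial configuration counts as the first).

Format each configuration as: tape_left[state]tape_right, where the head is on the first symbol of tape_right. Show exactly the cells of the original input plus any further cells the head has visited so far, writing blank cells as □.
Step 0: [q0]aa (head at position 0)
Step 1: δ(q0, a) = (q0, □, R)  ⊢  □[q0]a (head at position 1)
Step 2: δ(q0, a) = (q0, □, R)  ⊢  □□[q0]□ (head at position 2)

Final answer: [q0]aa ⊢ □[q0]a ⊢ □□[q0]□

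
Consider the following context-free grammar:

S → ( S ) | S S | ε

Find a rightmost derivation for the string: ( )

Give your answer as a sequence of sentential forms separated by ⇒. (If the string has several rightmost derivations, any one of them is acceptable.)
Start with S.
Step 1: the rightmost non-terminal is S; apply S → ( S ):  ( S )
Step 2: the rightmost non-terminal is S; apply S → ε:  ( )

Final answer: S ⇒ ( S ) ⇒ ( )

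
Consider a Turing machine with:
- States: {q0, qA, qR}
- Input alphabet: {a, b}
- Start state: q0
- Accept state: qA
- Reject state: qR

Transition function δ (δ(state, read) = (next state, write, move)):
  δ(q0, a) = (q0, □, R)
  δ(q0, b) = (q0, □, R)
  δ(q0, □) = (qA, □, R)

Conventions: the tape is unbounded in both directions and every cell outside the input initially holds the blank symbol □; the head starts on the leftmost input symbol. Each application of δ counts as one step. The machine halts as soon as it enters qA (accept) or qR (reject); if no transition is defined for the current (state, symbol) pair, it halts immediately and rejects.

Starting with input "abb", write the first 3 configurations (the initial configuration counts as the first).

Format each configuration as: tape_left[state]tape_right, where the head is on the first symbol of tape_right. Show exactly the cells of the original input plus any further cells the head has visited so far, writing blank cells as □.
Step 0: [q0]abb (head at position 0)
Step 1: δ(q0, a) = (q0, □, R)  ⊢  □[q0]bb (head at position 1)
Step 2: δ(q0, b) = (q0, □, R)  ⊢  □□[q0]b (head at position 2)

Final answer: [q0]abb ⊢ □[q0]bb ⊢ □□[q0]b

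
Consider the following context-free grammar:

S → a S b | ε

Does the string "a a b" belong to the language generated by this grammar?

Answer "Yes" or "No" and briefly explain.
Every derivation applies S → a S b some number n of times and then S → ε, producing a^n b^n with equally many a's and b's. The string a a b has two a's but only one b, so it cannot be derived.

Final answer: No - no valid derivation exists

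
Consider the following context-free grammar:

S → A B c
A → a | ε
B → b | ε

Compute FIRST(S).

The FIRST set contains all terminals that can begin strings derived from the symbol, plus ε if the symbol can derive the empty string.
FIRST(A) = {a, ε} (A → a | ε) and FIRST(B) = {b, ε} (B → b | ε).
For S → A B c: add FIRST(A) minus ε = {a}; A is nullable, so also add FIRST(B) minus ε = {b}; B is nullable too, so also add FIRST(c) = {c}. The terminal c is never erased, so S is not nullable and ε is not included.
FIRST(S) = {a, b, c}.

Final answer: {a, b, c}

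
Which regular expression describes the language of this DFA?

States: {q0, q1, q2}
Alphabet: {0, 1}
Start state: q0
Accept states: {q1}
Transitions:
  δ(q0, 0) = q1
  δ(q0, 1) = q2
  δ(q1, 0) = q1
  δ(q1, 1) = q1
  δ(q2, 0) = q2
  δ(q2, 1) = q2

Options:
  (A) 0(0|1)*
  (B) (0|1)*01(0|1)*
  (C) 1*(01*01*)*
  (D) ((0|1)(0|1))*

Testing sample strings against the DFA:
  '01001' -> accepted
  '10000' -> rejected
  '001' -> accepted
  '11000' -> rejected
Checking each option for a counterexample:
  (A) 0(0|1)*: agrees with the DFA on all strings of length ≤ 4
  (B) (0|1)*01(0|1)*: '0' is accepted by the DFA but does not match the regex → eliminated
  (C) 1*(01*01*)*: ε is rejected by the DFA but matches the regex → eliminated
  (D) ((0|1)(0|1))*: ε is rejected by the DFA but matches the regex → eliminated
Only (A) 0(0|1)* is consistent with the DFA.

Final answer: (A) 0(0|1)*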